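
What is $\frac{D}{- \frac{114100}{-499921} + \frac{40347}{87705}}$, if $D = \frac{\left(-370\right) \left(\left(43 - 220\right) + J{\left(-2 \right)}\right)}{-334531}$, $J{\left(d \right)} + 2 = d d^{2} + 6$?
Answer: $- \frac{2001593667550}{6881590701191} \approx -0.29086$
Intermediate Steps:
$J{\left(d \right)} = 4 + d^{3}$ ($J{\left(d \right)} = -2 + \left(d d^{2} + 6\right) = -2 + \left(d^{3} + 6\right) = -2 + \left(6 + d^{3}\right) = 4 + d^{3}$)
$D = - \frac{66970}{334531}$ ($D = \frac{\left(-370\right) \left(\left(43 - 220\right) + \left(4 + \left(-2\right)^{3}\right)\right)}{-334531} = - 370 \left(-177 + \left(4 - 8\right)\right) \left(- \frac{1}{334531}\right) = - 370 \left(-177 - 4\right) \left(- \frac{1}{334531}\right) = \left(-370\right) \left(-181\right) \left(- \frac{1}{334531}\right) = 66970 \left(- \frac{1}{334531}\right) = - \frac{66970}{334531} \approx -0.20019$)
$\frac{D}{- \frac{114100}{-499921} + \frac{40347}{87705}} = - \frac{66970}{334531 \left(- \frac{114100}{-499921} + \frac{40347}{87705}\right)} = - \frac{66970}{334531 \left(\left(-114100\right) \left(- \frac{1}{499921}\right) + 40347 \cdot \frac{1}{87705}\right)} = - \frac{66970}{334531 \left(\frac{700}{3067} + \frac{4483}{9745}\right)} = - \frac{66970}{334531 \cdot \frac{20570861}{29887915}} = \left(- \frac{66970}{334531}\right) \frac{29887915}{20570861} = - \frac{2001593667550}{6881590701191}$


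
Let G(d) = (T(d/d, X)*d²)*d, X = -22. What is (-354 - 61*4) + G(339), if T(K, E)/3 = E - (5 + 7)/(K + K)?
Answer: -3272490994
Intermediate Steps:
T(K, E) = -18/K + 3*E (T(K, E) = 3*(E - (5 + 7)/(K + K)) = 3*(E - 12/(2*K)) = 3*(E - 12*1/(2*K)) = 3*(E - 6/K) = -18/K + 3*E)
G(d) = -84*d³ (G(d) = ((-18/(d/d) + 3*(-22))*d²)*d = ((-18/1 - 66)*d²)*d = ((-18*1 - 66)*d²)*d = ((-18 - 66)*d²)*d = (-84*d²)*d = -84*d³)
(-354 - 61*4) + G(339) = (-354 - 61*4) - 84*339³ = (-354 - 244) - 84*38958219 = -598 - 3272490396 = -3272490994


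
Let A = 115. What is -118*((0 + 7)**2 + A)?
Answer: -19352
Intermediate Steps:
-118*((0 + 7)**2 + A) = -118*((0 + 7)**2 + 115) = -118*(7**2 + 115) = -118*(49 + 115) = -118*164 = -19352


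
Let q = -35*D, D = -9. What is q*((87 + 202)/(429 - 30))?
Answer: 4335/19 ≈ 228.16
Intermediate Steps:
q = 315 (q = -35*(-9) = 315)
q*((87 + 202)/(429 - 30)) = 315*((87 + 202)/(429 - 30)) = 315*(289/399) = 4335/19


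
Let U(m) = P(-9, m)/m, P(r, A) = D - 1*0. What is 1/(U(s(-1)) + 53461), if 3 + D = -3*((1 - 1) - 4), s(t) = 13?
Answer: 13/695002 ≈ 1.8705e-5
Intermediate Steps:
D = 9 (D = -3 - 3*((1 - 1) - 4) = -3 - 3*(0 - 4) = -3 - 3*(-4) = -3 + 12 = 9)
P(r, A) = 9 (P(r, A) = 9 - 1*0 = 9 + 0 = 9)
U(m) = 9/m
1/(U(s(-1)) + 53461) = 1/(9/13 + 53461) = 1/(695002/13) = 13/695002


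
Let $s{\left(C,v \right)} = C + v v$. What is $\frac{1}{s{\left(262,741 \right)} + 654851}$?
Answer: $\frac{1}{1204194} \approx 8.3043 \cdot 10^{-7}$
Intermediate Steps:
$s{\left(C,v \right)} = C + v^{2}$
$\frac{1}{s{\left(262,741 \right)} + 654851} = \frac{1}{\left(262 + 741^{2}\right) + 654851} = \frac{1}{\left(262 + 549081\right) + 654851} = \frac{1}{549343 + 654851} = \frac{1}{1204194}$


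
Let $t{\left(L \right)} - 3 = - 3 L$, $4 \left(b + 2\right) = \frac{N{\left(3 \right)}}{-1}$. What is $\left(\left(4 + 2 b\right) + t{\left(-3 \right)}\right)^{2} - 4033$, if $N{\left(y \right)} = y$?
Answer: $- \frac{15691}{4} \approx -3922.8$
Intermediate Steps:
$b = - \frac{11}{4}$ ($b = -2 + \frac{3 \frac{1}{-1}}{4} = -2 + \frac{3 \left(-1\right)}{4} = -2 + \frac{1}{4} \left(-3\right) = -2 - \frac{3}{4} = - \frac{11}{4} \approx -2.75$)
$t{\left(L \right)} = 3 - 3 L$
$\left(\left(4 + 2 b\right) + t{\left(-3 \right)}\right)^{2} - 4033 = \left(\left(4 + 2 \left(- \frac{11}{4}\right)\right) + \left(3 - -9\right)\right)^{2} - 4033 = \left(\left(4 - \frac{11}{2}\right) + \left(3 + 9\right)\right)^{2} - 4033 = \left(- \frac{3}{2} + 12\right)^{2} - 4033 = \left(\frac{21}{2}\right)^{2} - 4033 = \frac{441}{4} - 4033 = - \frac{15691}{4}$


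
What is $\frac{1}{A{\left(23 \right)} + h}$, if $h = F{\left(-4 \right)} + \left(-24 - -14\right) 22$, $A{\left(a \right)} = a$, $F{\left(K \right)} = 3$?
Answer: $- \frac{1}{194} \approx -0.0051546$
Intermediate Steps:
$h = -217$ ($h = 3 + \left(-24 - -14\right) 22 = 3 + \left(-24 + 14\right) 22 = 3 - 220 = -217$)
$\frac{1}{A{\left(23 \right)} + h} = \frac{1}{23 - 217} = \frac{1}{-194} = - \frac{1}{194}$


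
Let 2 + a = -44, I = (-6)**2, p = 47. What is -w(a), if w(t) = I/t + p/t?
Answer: 83/46 ≈ 1.8043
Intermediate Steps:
I = 36
a = -46 (a = -2 - 44 = -46)
w(t) = 83/t (w(t) = 36/t + 47/t = 83/t)
-w(a) = -83/(-46) = -83*(-1)/46 = -1*(-83/46) = 83/46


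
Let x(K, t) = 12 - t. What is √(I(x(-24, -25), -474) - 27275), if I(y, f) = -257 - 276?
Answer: 4*I*√1738 ≈ 166.76*I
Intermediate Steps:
I(y, f) = -533
√(I(x(-24, -25), -474) - 27275) = √(-533 - 27275) = √(-27808) = 4*I*√1738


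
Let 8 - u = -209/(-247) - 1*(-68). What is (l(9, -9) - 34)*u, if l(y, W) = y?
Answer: 19775/13 ≈ 1521.2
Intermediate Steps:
u = -791/13 (u = 8 - (-209/(-247) - 1*(-68)) = 8 - (-209*(-1/247) + 68) = 8 - (11/13 + 68) = 8 - 1*895/13 = 8 - 895/13 = -791/13 ≈ -60.846)
(l(9, -9) - 34)*u = (9 - 34)*(-791/13) = -25*(-791/13) = 19775/13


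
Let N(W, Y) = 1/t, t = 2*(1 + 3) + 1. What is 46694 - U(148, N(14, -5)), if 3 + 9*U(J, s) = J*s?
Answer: 3782093/81 ≈ 46693.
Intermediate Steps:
t = 9 (t = 2*4 + 1 = 8 + 1 = 9)
N(W, Y) = ⅑ (N(W, Y) = 1/9 = ⅑)
U(J, s) = -⅓ + J*s/9 (U(J, s) = -⅓ + (J*s)/9 = -⅓ + J*s/9)
46694 - U(148, N(14, -5)) = 46694 - (-⅓ + (⅑)*148*(⅑)) = 46694 - (-⅓ + 148/81) = 46694 - 1*121/81 = 46694 - 121/81 = 3782093/81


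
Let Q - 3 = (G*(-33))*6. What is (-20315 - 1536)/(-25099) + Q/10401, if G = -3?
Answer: 80752118/87018233 ≈ 0.92799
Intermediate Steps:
Q = 597 (Q = 3 - 3*(-33)*6 = 3 + 99*6 = 3 + 594 = 597)
(-20315 - 1536)/(-25099) + Q/10401 = (-20315 - 1536)/(-25099) + 597/10401 = -21851*(-1/25099) + 597*(1/10401) = 21851/25099 + 199/3467 = 80752118/87018233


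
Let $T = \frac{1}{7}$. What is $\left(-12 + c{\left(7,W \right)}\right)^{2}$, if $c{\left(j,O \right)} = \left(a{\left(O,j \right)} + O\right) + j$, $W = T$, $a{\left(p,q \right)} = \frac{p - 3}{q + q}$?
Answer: $\frac{61504}{2401} \approx 25.616$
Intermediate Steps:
$T = \frac{1}{7} \approx 0.14286$
$a{\left(p,q \right)} = \frac{-3 + p}{2 q}$
$W = \frac{1}{7} \approx 0.14286$
$c{\left(j,O \right)} = O + j + \frac{-3 + O}{2 j}$ ($c{\left(j,O \right)} = \left(\frac{-3 + O}{2 j} + O\right) + j = \left(O + \frac{-3 + O}{2 j}\right) + j = O + j + \frac{-3 + O}{2 j}$)
$\left(-12 + c{\left(7,W \right)}\right)^{2} = \left(-12 + \frac{-3 + \frac{1}{7} + 2 \cdot 7 \left(\frac{1}{7} + 7\right)}{2 \cdot 7}\right)^{2} = \left(-12 + \frac{1}{2} \cdot \frac{1}{7} \left(-3 + \frac{1}{7} + 2 \cdot 7 \cdot \frac{50}{7}\right)\right)^{2} = \left(-12 + \frac{1}{2} \cdot \frac{1}{7} \left(-3 + \frac{1}{7} + 100\right)\right)^{2} = \left(-12 + \frac{1}{2} \cdot \frac{1}{7} \cdot \frac{680}{7}\right)^{2} = \left(-12 + \frac{340}{49}\right)^{2} = \left(- \frac{248}{49}\right)^{2} = \frac{61504}{2401}$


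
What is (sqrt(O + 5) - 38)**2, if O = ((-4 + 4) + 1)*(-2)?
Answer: (38 - sqrt(3))**2 ≈ 1315.4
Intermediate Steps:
O = -2 (O = (0 + 1)*(-2) = 1*(-2) = -2)
(sqrt(O + 5) - 38)**2 = (sqrt(-2 + 5) - 38)**2 = (sqrt(3) - 38)**2 = (-38 + sqrt(3))**2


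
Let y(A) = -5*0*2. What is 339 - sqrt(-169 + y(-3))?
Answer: 339 - 13*I ≈ 339.0 - 13.0*I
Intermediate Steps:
y(A) = 0 (y(A) = 0*2 = 0)
339 - sqrt(-169 + y(-3)) = 339 - sqrt(-169 + 0) = 339 - sqrt(-169) = 339 - 13*I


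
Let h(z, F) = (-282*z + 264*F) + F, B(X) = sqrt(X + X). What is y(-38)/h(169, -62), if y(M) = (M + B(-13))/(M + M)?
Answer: -1/128176 + I*sqrt(26)/4870688 ≈ -7.8018e-6 + 1.0469e-6*I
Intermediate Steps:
B(X) = sqrt(2)*sqrt(X) (B(X) = sqrt(2*X) = sqrt(2)*sqrt(X))
y(M) = (M + I*sqrt(26))/(2*M) (y(M) = (M + sqrt(2)*sqrt(-13))/(M + M) = (M + sqrt(2)*(I*sqrt(13)))/((2*M)) = (M + I*sqrt(26))*(1/(2*M)) = (M + I*sqrt(26))/(2*M))
h(z, F) = -282*z + 265*F
y(-38)/h(169, -62) = ((1/2)*(-38 + I*sqrt(26))/(-38))/(-282*169 + 265*(-62)) = ((1/2)*(-1/38)*(-38 + I*sqrt(26)))/(-47658 - 16430) = (1/2 - I*sqrt(26)/76)/(-64088) = (1/2 - I*sqrt(26)/76)*(-1/64088) = -1/128176 + I*sqrt(26)/4870688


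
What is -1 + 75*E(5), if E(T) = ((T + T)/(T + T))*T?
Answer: 374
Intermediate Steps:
E(T) = T (E(T) = ((2*T)/((2*T)))*T = ((2*T)*(1/(2*T)))*T = 1*T = T)
-1 + 75*E(5) = -1 + 75*5 = -1 + 375 = 374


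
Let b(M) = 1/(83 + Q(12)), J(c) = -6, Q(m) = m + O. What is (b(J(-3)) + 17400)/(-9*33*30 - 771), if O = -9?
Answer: -1496401/832566 ≈ -1.7973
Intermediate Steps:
Q(m) = -9 + m (Q(m) = m - 9 = -9 + m)
b(M) = 1/86 (b(M) = 1/(83 + (-9 + 12)) = 1/(83 + 3) = 1/86)
(b(J(-3)) + 17400)/(-9*33*30 - 771) = (1/86 + 17400)/(-9*33*30 - 771) = 1496401/(86*(-297*30 - 771)) = 1496401/(86*(-8910 - 771)) = (1496401/86)/(-9681) = (1496401/86)*(-1/9681) = -1496401/832566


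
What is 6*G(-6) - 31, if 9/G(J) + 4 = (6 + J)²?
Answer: -89/2 ≈ -44.500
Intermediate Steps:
G(J) = 9/(-4 + (6 + J)²)
6*G(-6) - 31 = 6*(9/(-4 + (6 - 6)²)) - 31 = 6*(9/(-4 + 0²)) - 31 = 6*(9/(-4 + 0)) - 31 = 6*(9/(-4)) - 31 = 6*(9*(-¼)) - 31 = 6*(-9/4) - 31 = -27/2 - 31 = -89/2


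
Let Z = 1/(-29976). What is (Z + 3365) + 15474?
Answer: 564717863/29976 ≈ 18839.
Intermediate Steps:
Z = -1/29976 ≈ -3.3360e-5
(Z + 3365) + 15474 = (-1/29976 + 3365) + 15474 = 100869239/29976 + 15474 = 564717863/29976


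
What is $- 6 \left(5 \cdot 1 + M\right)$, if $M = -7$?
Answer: $12$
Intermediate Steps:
$- 6 \left(5 \cdot 1 + M\right) = - 6 \left(5 \cdot 1 - 7\right) = - 6 \left(5 - 7\right) = \left(-6\right) \left(-2\right) = 12$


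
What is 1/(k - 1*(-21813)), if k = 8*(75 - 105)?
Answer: 1/21573 ≈ 4.6354e-5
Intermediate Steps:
k = -240 (k = 8*(-30) = -240)
1/(k - 1*(-21813)) = 1/(-240 - 1*(-21813)) = 1/(-240 + 21813) = 1/21573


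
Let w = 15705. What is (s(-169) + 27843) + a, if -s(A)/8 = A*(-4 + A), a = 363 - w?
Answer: -221395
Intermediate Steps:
a = -15342 (a = 363 - 1*15705 = 363 - 15705 = -15342)
s(A) = -8*A*(-4 + A)
(s(-169) + 27843) + a = (8*(-169)*(4 - 1*(-169)) + 27843) - 15342 = (8*(-169)*(4 + 169) + 27843) - 15342 = (8*(-169)*173 + 27843) - 15342 = (-233896 + 27843) - 15342 = -206053 - 15342 = -221395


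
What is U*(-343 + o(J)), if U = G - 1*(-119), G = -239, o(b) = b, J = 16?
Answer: 39240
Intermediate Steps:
U = -120 (U = -239 - 1*(-119) = -239 + 119 = -120)
U*(-343 + o(J)) = -120*(-343 + 16) = -120*(-327) = 39240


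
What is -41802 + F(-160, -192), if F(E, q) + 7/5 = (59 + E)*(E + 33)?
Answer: -144882/5 ≈ -28976.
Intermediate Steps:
F(E, q) = -7/5 + (33 + E)*(59 + E) (F(E, q) = -7/5 + (59 + E)*(E + 33) = -7/5 + (59 + E)*(33 + E) = -7/5 + (33 + E)*(59 + E))
-41802 + F(-160, -192) = -41802 + (9728/5 + (-160)**2 + 92*(-160)) = -41802 + (9728/5 + 25600 - 14720) = -41802 + 64128/5 = -144882/5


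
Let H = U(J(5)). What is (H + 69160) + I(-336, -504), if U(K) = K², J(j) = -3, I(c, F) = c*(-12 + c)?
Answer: 186097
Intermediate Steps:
H = 9 (H = (-3)² = 9)
(H + 69160) + I(-336, -504) = (9 + 69160) - 336*(-12 - 336) = 69169 - 336*(-348) = 69169 + 116928 = 186097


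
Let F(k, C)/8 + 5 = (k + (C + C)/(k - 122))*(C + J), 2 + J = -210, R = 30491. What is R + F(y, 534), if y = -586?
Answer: -87495279/59 ≈ -1.4830e+6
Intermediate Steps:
J = -212 (J = -2 - 210 = -212)
F(k, C) = -40 + 8*(-212 + C)*(k + 2*C/(-122 + k)) (F(k, C) = -40 + 8*((k + (C + C)/(k - 122))*(C - 212)) = -40 + 8*((k + (2*C)/(-122 + k))*(-212 + C)) = -40 + 8*((k + 2*C/(-122 + k))*(-212 + C)) = -40 + 8*((-212 + C)*(k + 2*C/(-122 + k))) = -40 + 8*(-212 + C)*(k + 2*C/(-122 + k)))
R + F(y, 534) = 30491 + 8*(610 - 424*534 - 212*(-586)**2 + 2*534**2 + 25859*(-586) + 534*(-586)**2 - 122*534*(-586))/(-122 - 586) = 30491 + 8*(610 - 226416 - 212*343396 + 2*285156 - 15153374 + 534*343396 + 38176728)/(-708) = 30491 + 8*(-1/708)*(610 - 226416 - 72799952 + 570312 - 15153374 + 183373464 + 38176728) = 30491 + 8*(-1/708)*133941372 = 30491 - 89294248/59 = -87495279/59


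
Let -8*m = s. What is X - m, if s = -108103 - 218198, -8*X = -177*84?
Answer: -311433/8 ≈ -38929.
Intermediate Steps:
X = 3717/2 (X = -(-177)*84/8 = -⅛*(-14868) = 3717/2 ≈ 1858.5)
s = -326301
m = 326301/8 (m = -⅛*(-326301) = 326301/8 ≈ 40788.)
X - m = 3717/2 - 1*326301/8 = 3717/2 - 326301/8 = -311433/8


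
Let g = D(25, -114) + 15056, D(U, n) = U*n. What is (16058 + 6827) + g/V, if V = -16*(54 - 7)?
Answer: 8598657/376 ≈ 22869.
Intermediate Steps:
V = -752 (V = -16*47 = -752)
g = 12206 (g = 25*(-114) + 15056 = -2850 + 15056 = 12206)
(16058 + 6827) + g/V = (16058 + 6827) + 12206/(-752) = 22885 + 12206*(-1/752) = 22885 - 6103/376 = 8598657/376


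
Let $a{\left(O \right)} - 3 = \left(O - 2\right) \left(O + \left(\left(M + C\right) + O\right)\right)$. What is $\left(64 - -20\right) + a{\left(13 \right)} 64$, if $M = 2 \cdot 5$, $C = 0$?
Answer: $25620$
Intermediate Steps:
$M = 10$
$a{\left(O \right)} = 3 + \left(-2 + O\right) \left(10 + 2 O\right)$ ($a{\left(O \right)} = 3 + \left(O - 2\right) \left(O + \left(\left(10 + 0\right) + O\right)\right) = 3 + \left(-2 + O\right) \left(O + \left(10 + O\right)\right) = 3 + \left(-2 + O\right) \left(10 + 2 O\right)$)
$\left(64 - -20\right) + a{\left(13 \right)} 64 = \left(64 - -20\right) + \left(-17 + 2 \cdot 13^{2} + 6 \cdot 13\right) 64 = \left(64 + 20\right) + \left(-17 + 2 \cdot 169 + 78\right) 64 = 84 + \left(-17 + 338 + 78\right) 64 = 84 + 399 \cdot 64 = 84 + 25536 = 25620$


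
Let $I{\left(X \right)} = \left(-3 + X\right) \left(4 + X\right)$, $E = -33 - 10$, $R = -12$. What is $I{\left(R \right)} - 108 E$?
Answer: $4764$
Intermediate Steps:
$E = -43$
$I{\left(R \right)} - 108 E = \left(-12 - 12 + \left(-12\right)^{2}\right) - -4644 = \left(-12 - 12 + 144\right) + 4644 = 120 + 4644 = 4764$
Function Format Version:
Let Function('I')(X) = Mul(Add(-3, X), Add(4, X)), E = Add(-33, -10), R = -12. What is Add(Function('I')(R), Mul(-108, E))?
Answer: 4764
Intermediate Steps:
E = -43
Add(Function('I')(R), Mul(-108, E)) = Add(Add(-12, -12, Pow(-12, 2)), Mul(-108, -43)) = Add(Add(-12, -12, 144), 4644) = Add(120, 4644) = 4764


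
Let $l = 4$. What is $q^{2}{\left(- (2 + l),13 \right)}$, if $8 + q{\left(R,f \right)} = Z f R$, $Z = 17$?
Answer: $1779556$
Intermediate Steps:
$q{\left(R,f \right)} = -8 + 17 R f$ ($q{\left(R,f \right)} = -8 + 17 f R = -8 + 17 R f$)
$q^{2}{\left(- (2 + l),13 \right)} = \left(-8 + 17 \left(- (2 + 4)\right) 13\right)^{2} = \left(-8 + 17 \left(\left(-1\right) 6\right) 13\right)^{2} = \left(-8 + 17 \left(-6\right) 13\right)^{2} = \left(-8 - 1326\right)^{2} = \left(-1334\right)^{2} = 1779556$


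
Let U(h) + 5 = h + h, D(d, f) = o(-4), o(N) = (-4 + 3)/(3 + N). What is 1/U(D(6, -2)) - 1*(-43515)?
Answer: 130544/3 ≈ 43515.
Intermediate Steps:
o(N) = -1/(3 + N)
D(d, f) = 1 (D(d, f) = -1/(3 - 4) = -1/(-1) = -1*(-1) = 1)
U(h) = -5 + 2*h (U(h) = -5 + (h + h) = -5 + 2*h)
1/U(D(6, -2)) - 1*(-43515) = 1/(-5 + 2*1) - 1*(-43515) = 1/(-5 + 2) + 43515 = 1/(-3) + 43515 = -1/3 + 43515 = 130544/3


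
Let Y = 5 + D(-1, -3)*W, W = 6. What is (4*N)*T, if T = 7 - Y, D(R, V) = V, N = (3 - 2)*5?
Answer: 400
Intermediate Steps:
N = 5 (N = 1*5 = 5)
Y = -13 (Y = 5 - 3*6 = 5 - 18 = -13)
T = 20 (T = 7 - 1*(-13) = 7 + 13 = 20)
(4*N)*T = (4*5)*20 = 20*20 = 400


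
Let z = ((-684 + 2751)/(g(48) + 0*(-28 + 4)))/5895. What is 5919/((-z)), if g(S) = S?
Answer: -558280080/689 ≈ -8.1028e+5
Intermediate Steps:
z = 689/94320 (z = ((-684 + 2751)/(48 + 0*(-28 + 4)))/5895 = (2067/(48 + 0*(-24)))*(1/5895) = (2067/(48 + 0))*(1/5895) = (2067/48)*(1/5895) = (2067*(1/48))*(1/5895) = (689/16)*(1/5895) = 689/94320 ≈ 0.0073049)
5919/((-z)) = 5919/((-1*689/94320)) = 5919/(-689/94320) = 5919*(-94320/689) = -558280080/689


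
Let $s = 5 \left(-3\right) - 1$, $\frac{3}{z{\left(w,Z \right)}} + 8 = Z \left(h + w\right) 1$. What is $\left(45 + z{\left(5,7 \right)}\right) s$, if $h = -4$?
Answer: $-672$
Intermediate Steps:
$z{\left(w,Z \right)} = \frac{3}{-8 + Z \left(-4 + w\right)}$ ($z{\left(w,Z \right)} = \frac{3}{-8 + Z \left(-4 + w\right) 1} = \frac{3}{-8 + Z \left(-4 + w\right)}$)
$s = -16$ ($s = -15 - 1 = -16$)
$\left(45 + z{\left(5,7 \right)}\right) s = \left(45 + \frac{3}{-8 - 28 + 7 \cdot 5}\right) \left(-16\right) = \left(45 + \frac{3}{-8 - 28 + 35}\right) \left(-16\right) = \left(45 + \frac{3}{-1}\right) \left(-16\right) = \left(45 + 3 \left(-1\right)\right) \left(-16\right) = \left(45 - 3\right) \left(-16\right) = 42 \left(-16\right) = -672$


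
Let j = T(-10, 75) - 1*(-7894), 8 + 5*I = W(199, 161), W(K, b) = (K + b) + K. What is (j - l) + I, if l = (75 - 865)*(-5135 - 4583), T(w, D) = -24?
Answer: -38346199/5 ≈ -7.6692e+6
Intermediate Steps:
W(K, b) = b + 2*K
I = 551/5 (I = -8/5 + (161 + 2*199)/5 = -8/5 + (161 + 398)/5 = -8/5 + (⅕)*559 = -8/5 + 559/5 = 551/5 ≈ 110.20)
l = 7677220 (l = -790*(-9718) = 7677220)
j = 7870 (j = -24 - 1*(-7894) = -24 + 7894 = 7870)
(j - l) + I = (7870 - 1*7677220) + 551/5 = (7870 - 7677220) + 551/5 = -7669350 + 551/5 = -38346199/5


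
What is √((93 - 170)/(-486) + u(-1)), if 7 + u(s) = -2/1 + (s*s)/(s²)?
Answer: I*√22866/54 ≈ 2.8003*I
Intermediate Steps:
u(s) = -8 (u(s) = -7 + (-2/1 + (s*s)/(s²)) = -7 + (-2*1 + s²/s²) = -7 + (-2 + 1) = -7 - 1 = -8)
√((93 - 170)/(-486) + u(-1)) = √((93 - 170)/(-486) - 8) = √(-77*(-1/486) - 8) = √(77/486 - 8) = √(-3811/486) = I*√22866/54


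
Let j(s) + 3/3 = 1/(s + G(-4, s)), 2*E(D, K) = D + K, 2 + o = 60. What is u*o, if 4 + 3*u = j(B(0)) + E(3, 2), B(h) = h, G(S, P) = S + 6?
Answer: -116/3 ≈ -38.667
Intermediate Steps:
G(S, P) = 6 + S
o = 58 (o = -2 + 60 = 58)
E(D, K) = D/2 + K/2 (E(D, K) = (D + K)/2 = D/2 + K/2)
j(s) = -1 + 1/(2 + s) (j(s) = -1 + 1/(s + (6 - 4)) = -1 + 1/(s + 2) = -1 + 1/(2 + s))
u = -2/3 (u = -4/3 + ((-1 - 1*0)/(2 + 0) + ((1/2)*3 + (1/2)*2))/3 = -4/3 + ((-1 + 0)/2 + (3/2 + 1))/3 = -4/3 + ((1/2)*(-1) + 5/2)/3 = -4/3 + (-1/2 + 5/2)/3 = -4/3 + (1/3)*2 = -4/3 + 2/3 = -2/3 ≈ -0.66667)
u*o = -2/3*58 = -116/3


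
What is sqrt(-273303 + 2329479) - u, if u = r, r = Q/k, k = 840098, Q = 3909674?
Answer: -1954837/420049 + 12*sqrt(14279) ≈ 1429.3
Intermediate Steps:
r = 1954837/420049 (r = 3909674/840098 = 3909674*(1/840098) = 1954837/420049 ≈ 4.6538)
u = 1954837/420049 ≈ 4.6538
sqrt(-273303 + 2329479) - u = sqrt(-273303 + 2329479) - 1*1954837/420049 = sqrt(2056176) - 1954837/420049 = 12*sqrt(14279) - 1954837/420049 = -1954837/420049 + 12*sqrt(14279)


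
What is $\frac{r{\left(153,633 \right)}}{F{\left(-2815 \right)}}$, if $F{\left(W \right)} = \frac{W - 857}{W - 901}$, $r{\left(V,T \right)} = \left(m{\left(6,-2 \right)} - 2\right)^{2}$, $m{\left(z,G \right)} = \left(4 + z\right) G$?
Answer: $\frac{224818}{459} \approx 489.8$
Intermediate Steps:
$m{\left(z,G \right)} = G \left(4 + z\right)$
$r{\left(V,T \right)} = 484$ ($r{\left(V,T \right)} = \left(- 2 \left(4 + 6\right) - 2\right)^{2} = \left(\left(-2\right) 10 - 2\right)^{2} = \left(-20 - 2\right)^{2} = \left(-22\right)^{2} = 484$)
$F{\left(W \right)} = \frac{-857 + W}{-901 + W}$
$\frac{r{\left(153,633 \right)}}{F{\left(-2815 \right)}} = \frac{484}{\frac{1}{-901 - 2815} \left(-857 - 2815\right)} = \frac{484}{\frac{1}{-3716} \left(-3672\right)} = \frac{484}{\left(- \frac{1}{3716}\right) \left(-3672\right)} = \frac{484}{\frac{918}{929}} = 484 \cdot \frac{929}{918} = \frac{224818}{459}$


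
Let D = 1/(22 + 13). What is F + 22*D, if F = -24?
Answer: -818/35 ≈ -23.371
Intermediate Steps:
D = 1/35 ≈ 0.028571
F + 22*D = -24 + 22*(1/35) = -24 + 22/35 = -818/35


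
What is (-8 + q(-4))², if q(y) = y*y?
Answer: 64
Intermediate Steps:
q(y) = y²
(-8 + q(-4))² = (-8 + (-4)²)² = (-8 + 16)² = 8² = 64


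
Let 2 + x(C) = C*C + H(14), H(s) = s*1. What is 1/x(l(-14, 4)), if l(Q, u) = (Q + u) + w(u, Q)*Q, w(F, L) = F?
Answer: 1/4368 ≈ 0.00022894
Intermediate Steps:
H(s) = s
l(Q, u) = Q + u + Q*u (l(Q, u) = (Q + u) + u*Q = (Q + u) + Q*u = Q + u + Q*u)
x(C) = 12 + C**2 (x(C) = -2 + (C*C + 14) = -2 + (C**2 + 14) = -2 + (14 + C**2) = 12 + C**2)
1/x(l(-14, 4)) = 1/(12 + (-14 + 4 - 14*4)**2) = 1/(12 + (-14 + 4 - 56)**2) = 1/(12 + (-66)**2) = 1/(12 + 4356) = 1/4368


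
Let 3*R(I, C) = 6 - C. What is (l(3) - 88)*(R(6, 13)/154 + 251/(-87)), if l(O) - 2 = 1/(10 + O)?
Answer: 476959/1914 ≈ 249.19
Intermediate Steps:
R(I, C) = 2 - C/3 (R(I, C) = (6 - C)/3 = 2 - C/3)
l(O) = 2 + 1/(10 + O)
(l(3) - 88)*(R(6, 13)/154 + 251/(-87)) = ((21 + 2*3)/(10 + 3) - 88)*((2 - ⅓*13)/154 + 251/(-87)) = ((21 + 6)/13 - 88)*((2 - 13/3)*(1/154) + 251*(-1/87)) = ((1/13)*27 - 88)*(-7/3*1/154 - 251/87) = (27/13 - 88)*(-1/66 - 251/87) = -1117/13*(-5551/1914) = 476959/1914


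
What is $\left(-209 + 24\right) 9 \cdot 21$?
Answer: $-34965$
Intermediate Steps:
$\left(-209 + 24\right) 9 \cdot 21 = \left(-185\right) 189 = -34965$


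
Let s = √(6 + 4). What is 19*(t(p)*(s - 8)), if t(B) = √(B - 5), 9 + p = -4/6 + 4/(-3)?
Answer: 76*I*(-8 + √10) ≈ -367.67*I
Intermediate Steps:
s = √10 ≈ 3.1623
p = -11 (p = -9 + (-4/6 + 4/(-3)) = -9 + (-4*⅙ + 4*(-⅓)) = -9 + (-⅔ - 4/3) = -9 - 2 = -11)
t(B) = √(-5 + B)
19*(t(p)*(s - 8)) = 19*(√(-5 - 11)*(√10 - 8)) = 19*(√(-16)*(-8 + √10)) = 19*((4*I)*(-8 + √10)) = 19*(4*I*(-8 + √10)) = 76*I*(-8 + √10)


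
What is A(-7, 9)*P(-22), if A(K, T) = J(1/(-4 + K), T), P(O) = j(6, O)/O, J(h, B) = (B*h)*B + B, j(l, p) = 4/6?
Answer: -6/121 ≈ -0.049587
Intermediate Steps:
j(l, p) = ⅔ (j(l, p) = 4*(⅙) = ⅔)
J(h, B) = B + h*B² (J(h, B) = h*B² + B = B + h*B²)
P(O) = 2/(3*O)
A(K, T) = T*(1 + T/(-4 + K))
A(-7, 9)*P(-22) = (9*(-4 - 7 + 9)/(-4 - 7))*((⅔)/(-22)) = (9*(-2)/(-11))*((⅔)*(-1/22)) = (9*(-1/11)*(-2))*(-1/33) = (18/11)*(-1/33) = -6/121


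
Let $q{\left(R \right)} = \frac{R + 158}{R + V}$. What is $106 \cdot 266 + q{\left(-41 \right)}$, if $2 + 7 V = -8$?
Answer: $\frac{930377}{33} \approx 28193.0$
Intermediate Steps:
$V = - \frac{10}{7}$ ($V = - \frac{2}{7} + \frac{1}{7} \left(-8\right) = - \frac{2}{7} - \frac{8}{7} = - \frac{10}{7} \approx -1.4286$)
$q{\left(R \right)} = \frac{158 + R}{- \frac{10}{7} + R}$ ($q{\left(R \right)} = \frac{R + 158}{R - \frac{10}{7}} = \frac{158 + R}{- \frac{10}{7} + R}$)
$106 \cdot 266 + q{\left(-41 \right)} = 106 \cdot 266 + \frac{7 \left(158 - 41\right)}{-10 + 7 \left(-41\right)} = 28196 + 7 \frac{1}{-10 - 287} \cdot 117 = 28196 + 7 \frac{1}{-297} \cdot 117 = 28196 + 7 \left(- \frac{1}{297}\right) 117 = 28196 - \frac{91}{33} = \frac{930377}{33}$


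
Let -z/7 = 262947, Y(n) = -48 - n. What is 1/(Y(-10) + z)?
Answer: -1/1840667 ≈ -5.4328e-7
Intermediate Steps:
z = -1840629 (z = -7*262947 = -1840629)
1/(Y(-10) + z) = 1/((-48 - 1*(-10)) - 1840629) = 1/((-48 + 10) - 1840629) = 1/(-38 - 1840629) = 1/(-1840667) = -1/1840667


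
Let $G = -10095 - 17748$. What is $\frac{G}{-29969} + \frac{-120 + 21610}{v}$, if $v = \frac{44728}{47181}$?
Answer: $\frac{15193702275657}{670226716} \approx 22670.0$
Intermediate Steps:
$G = -27843$ ($G = -10095 - 17748 = -27843$)
$v = \frac{44728}{47181}$ ($v = 44728 \cdot \frac{1}{47181} = \frac{44728}{47181} \approx 0.94801$)
$\frac{G}{-29969} + \frac{-120 + 21610}{v} = - \frac{27843}{-29969} + \frac{-120 + 21610}{\frac{44728}{47181}} = \left(-27843\right) \left(- \frac{1}{29969}\right) + 21490 \cdot \frac{47181}{44728} = \frac{27843}{29969} + \frac{506959845}{22364} = \frac{15193702275657}{670226716}$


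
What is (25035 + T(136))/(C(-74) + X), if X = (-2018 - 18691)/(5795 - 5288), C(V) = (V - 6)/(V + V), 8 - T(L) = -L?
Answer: -12111099/19387 ≈ -624.70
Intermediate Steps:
T(L) = 8 + L (T(L) = 8 - (-1)*L = 8 + L)
C(V) = (-6 + V)/(2*V) (C(V) = (-6 + V)/((2*V)) = (-6 + V)*(1/(2*V)) = (-6 + V)/(2*V))
X = -531/13 (X = -20709/507 = -20709*1/507 = -531/13 ≈ -40.846)
(25035 + T(136))/(C(-74) + X) = (25035 + (8 + 136))/((1/2)*(-6 - 74)/(-74) - 531/13) = (25035 + 144)/((1/2)*(-1/74)*(-80) - 531/13) = 25179/(20/37 - 531/13) = 25179/(-19387/481) = 25179*(-481/19387) = -12111099/19387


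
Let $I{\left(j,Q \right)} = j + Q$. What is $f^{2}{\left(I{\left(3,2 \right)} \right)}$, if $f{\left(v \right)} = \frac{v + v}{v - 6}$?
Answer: $100$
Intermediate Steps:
$I{\left(j,Q \right)} = Q + j$
$f{\left(v \right)} = \frac{2 v}{-6 + v}$
$f^{2}{\left(I{\left(3,2 \right)} \right)} = \left(\frac{2 \left(2 + 3\right)}{-6 + \left(2 + 3\right)}\right)^{2} = \left(2 \cdot 5 \frac{1}{-6 + 5}\right)^{2} = \left(2 \cdot 5 \frac{1}{-1}\right)^{2} = \left(2 \cdot 5 \left(-1\right)\right)^{2} = \left(-10\right)^{2} = 100$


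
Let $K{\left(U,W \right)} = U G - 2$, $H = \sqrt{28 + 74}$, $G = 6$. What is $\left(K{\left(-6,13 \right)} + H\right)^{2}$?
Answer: $\left(38 - \sqrt{102}\right)^{2} \approx 778.44$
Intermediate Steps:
$H = \sqrt{102} \approx 10.1$
$K{\left(U,W \right)} = -2 + 6 U$ ($K{\left(U,W \right)} = U 6 - 2 = 6 U - 2 = -2 + 6 U$)
$\left(K{\left(-6,13 \right)} + H\right)^{2} = \left(\left(-2 + 6 \left(-6\right)\right) + \sqrt{102}\right)^{2} = \left(\left(-2 - 36\right) + \sqrt{102}\right)^{2} = \left(-38 + \sqrt{102}\right)^{2}$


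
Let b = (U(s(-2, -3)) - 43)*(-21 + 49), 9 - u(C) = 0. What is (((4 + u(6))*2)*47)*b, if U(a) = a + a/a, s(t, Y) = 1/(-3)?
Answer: -4345432/3 ≈ -1.4485e+6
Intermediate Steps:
s(t, Y) = -⅓
u(C) = 9 (u(C) = 9 - 1*0 = 9 + 0 = 9)
U(a) = 1 + a (U(a) = a + 1 = 1 + a)
b = -3556/3 (b = ((1 - ⅓) - 43)*(-21 + 49) = (⅔ - 43)*28 = -127/3*28 = -3556/3 ≈ -1185.3)
(((4 + u(6))*2)*47)*b = (((4 + 9)*2)*47)*(-3556/3) = ((13*2)*47)*(-3556/3) = (26*47)*(-3556/3) = 1222*(-3556/3) = -4345432/3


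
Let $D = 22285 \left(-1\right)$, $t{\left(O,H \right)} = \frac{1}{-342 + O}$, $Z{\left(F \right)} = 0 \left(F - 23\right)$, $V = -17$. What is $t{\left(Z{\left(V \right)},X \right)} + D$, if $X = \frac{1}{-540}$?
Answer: $- \frac{7621471}{342} \approx -22285.0$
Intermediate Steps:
$Z{\left(F \right)} = 0$ ($Z{\left(F \right)} = 0 \left(-23 + F\right) = 0$)
$X = - \frac{1}{540} \approx -0.0018519$
$D = -22285$
$t{\left(Z{\left(V \right)},X \right)} + D = \frac{1}{-342 + 0} - 22285 = \frac{1}{-342} - 22285 = - \frac{1}{342} - 22285 = - \frac{7621471}{342}$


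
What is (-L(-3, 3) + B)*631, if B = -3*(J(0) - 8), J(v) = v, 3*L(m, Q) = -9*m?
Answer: 9465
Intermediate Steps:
L(m, Q) = -3*m (L(m, Q) = (-9*m)/3 = -3*m)
B = 24 (B = -3*(0 - 8) = -3*(-8) = 24)
(-L(-3, 3) + B)*631 = (-(-3)*(-3) + 24)*631 = (-1*9 + 24)*631 = (-9 + 24)*631 = 15*631 = 9465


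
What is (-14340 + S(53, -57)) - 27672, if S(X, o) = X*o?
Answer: -45033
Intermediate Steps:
(-14340 + S(53, -57)) - 27672 = (-14340 + 53*(-57)) - 27672 = (-14340 - 3021) - 27672 = -17361 - 27672 = -45033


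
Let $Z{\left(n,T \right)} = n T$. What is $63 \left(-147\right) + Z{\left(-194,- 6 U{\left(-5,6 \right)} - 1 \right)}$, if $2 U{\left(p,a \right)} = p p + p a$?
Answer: $-11977$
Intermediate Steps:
$U{\left(p,a \right)} = \frac{p^{2}}{2} + \frac{a p}{2}$ ($U{\left(p,a \right)} = \frac{p p + p a}{2} = \frac{p^{2} + a p}{2} = \frac{p^{2}}{2} + \frac{a p}{2}$)
$Z{\left(n,T \right)} = T n$
$63 \left(-147\right) + Z{\left(-194,- 6 U{\left(-5,6 \right)} - 1 \right)} = 63 \left(-147\right) + \left(- 6 \cdot \frac{1}{2} \left(-5\right) \left(6 - 5\right) - 1\right) \left(-194\right) = -9261 + \left(- 6 \cdot \frac{1}{2} \left(-5\right) 1 - 1\right) \left(-194\right) = -9261 + \left(\left(-6\right) \left(- \frac{5}{2}\right) - 1\right) \left(-194\right) = -9261 + \left(15 - 1\right) \left(-194\right) = -9261 + 14 \left(-194\right) = -9261 - 2716 = -11977$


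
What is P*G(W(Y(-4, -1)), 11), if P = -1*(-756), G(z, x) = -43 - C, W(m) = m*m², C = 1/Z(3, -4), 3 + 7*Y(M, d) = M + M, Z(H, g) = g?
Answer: -32319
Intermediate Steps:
Y(M, d) = -3/7 + 2*M/7 (Y(M, d) = -3/7 + (M + M)/7 = -3/7 + (2*M)/7 = -3/7 + 2*M/7)
C = -¼ (C = 1/(-4) = 1*(-¼) = -¼ ≈ -0.25000)
W(m) = m³
G(z, x) = -171/4 (G(z, x) = -43 - 1*(-¼) = -43 + ¼ = -171/4)
P = 756
P*G(W(Y(-4, -1)), 11) = 756*(-171/4) = -32319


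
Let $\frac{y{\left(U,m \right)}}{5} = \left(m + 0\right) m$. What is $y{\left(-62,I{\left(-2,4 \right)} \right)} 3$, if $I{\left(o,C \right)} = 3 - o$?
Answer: $375$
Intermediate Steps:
$y{\left(U,m \right)} = 5 m^{2}$ ($y{\left(U,m \right)} = 5 \left(m + 0\right) m = 5 m m = 5 m^{2}$)
$y{\left(-62,I{\left(-2,4 \right)} \right)} 3 = 5 \left(3 - -2\right)^{2} \cdot 3 = 5 \left(3 + 2\right)^{2} \cdot 3 = 5 \cdot 5^{2} \cdot 3 = 5 \cdot 25 \cdot 3 = 125 \cdot 3 = 375$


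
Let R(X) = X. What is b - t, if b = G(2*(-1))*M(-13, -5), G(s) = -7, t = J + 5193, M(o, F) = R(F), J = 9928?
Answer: -15086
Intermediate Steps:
M(o, F) = F
t = 15121 (t = 9928 + 5193 = 15121)
b = 35 (b = -7*(-5) = 35)
b - t = 35 - 1*15121 = 35 - 15121 = -15086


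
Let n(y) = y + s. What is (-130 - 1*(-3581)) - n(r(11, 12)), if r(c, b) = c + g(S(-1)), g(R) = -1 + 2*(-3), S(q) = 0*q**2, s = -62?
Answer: 3509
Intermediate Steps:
S(q) = 0
g(R) = -7 (g(R) = -1 - 6 = -7)
r(c, b) = -7 + c (r(c, b) = c - 7 = -7 + c)
n(y) = -62 + y (n(y) = y - 62 = -62 + y)
(-130 - 1*(-3581)) - n(r(11, 12)) = (-130 - 1*(-3581)) - (-62 + (-7 + 11)) = (-130 + 3581) - (-62 + 4) = 3451 - 1*(-58) = 3451 + 58 = 3509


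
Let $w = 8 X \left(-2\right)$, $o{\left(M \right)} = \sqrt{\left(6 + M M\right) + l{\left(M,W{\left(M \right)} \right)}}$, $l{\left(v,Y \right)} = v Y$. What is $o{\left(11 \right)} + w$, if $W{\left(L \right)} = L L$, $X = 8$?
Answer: $-128 + 27 \sqrt{2} \approx -89.816$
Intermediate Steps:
$W{\left(L \right)} = L^{2}$
$l{\left(v,Y \right)} = Y v$
$o{\left(M \right)} = \sqrt{6 + M^{2} + M^{3}}$ ($o{\left(M \right)} = \sqrt{\left(6 + M M\right) + M^{2} M} = \sqrt{\left(6 + M^{2}\right) + M^{3}} = \sqrt{6 + M^{2} + M^{3}}$)
$w = -128$ ($w = 8 \cdot 8 \left(-2\right) = 64 \left(-2\right) = -128$)
$o{\left(11 \right)} + w = \sqrt{6 + 11^{2} + 11^{3}} - 128 = \sqrt{6 + 121 + 1331} - 128 = \sqrt{1458} - 128 = 27 \sqrt{2} - 128 = -128 + 27 \sqrt{2}$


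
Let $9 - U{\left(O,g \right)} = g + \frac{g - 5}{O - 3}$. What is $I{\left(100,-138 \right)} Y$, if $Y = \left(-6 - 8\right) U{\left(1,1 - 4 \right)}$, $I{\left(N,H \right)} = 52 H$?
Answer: $803712$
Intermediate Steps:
$U{\left(O,g \right)} = 9 - g - \frac{-5 + g}{-3 + O}$ ($U{\left(O,g \right)} = 9 - \left(g + \frac{g - 5}{O - 3}\right) = 9 - \left(g + \frac{-5 + g}{-3 + O}\right) = 9 - g - \frac{-5 + g}{-3 + O}$)
$Y = -112$ ($Y = \left(-6 - 8\right) \frac{-22 + 2 \left(1 - 4\right) + 9 \cdot 1 - 1 \left(1 - 4\right)}{-3 + 1} = - 14 \frac{-22 + 2 \left(-3\right) + 9 - 1 \left(-3\right)}{-2} = - 14 \left(- \frac{-22 - 6 + 9 + 3}{2}\right) = - 14 \left(\left(- \frac{1}{2}\right) \left(-16\right)\right) = \left(-14\right) 8 = -112$)
$I{\left(100,-138 \right)} Y = 52 \left(-138\right) \left(-112\right) = \left(-7176\right) \left(-112\right) = 803712$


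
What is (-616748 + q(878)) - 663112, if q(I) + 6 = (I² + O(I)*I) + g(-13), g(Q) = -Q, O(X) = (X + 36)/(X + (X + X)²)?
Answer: -1788007183/3513 ≈ -5.0897e+5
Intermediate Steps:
O(X) = (36 + X)/(X + 4*X²) (O(X) = (36 + X)/(X + (2*X)²) = (36 + X)/(X + 4*X²))
q(I) = 7 + I² + (36 + I)/(1 + 4*I) (q(I) = -6 + ((I² + ((36 + I)/(I*(1 + 4*I)))*I) - 1*(-13)) = -6 + ((I² + (36 + I)/(1 + 4*I)) + 13) = -6 + (13 + I² + (36 + I)/(1 + 4*I)) = 7 + I² + (36 + I)/(1 + 4*I))
(-616748 + q(878)) - 663112 = (-616748 + (36 + 878 + (1 + 4*878)*(7 + 878²))/(1 + 4*878)) - 663112 = (-616748 + (36 + 878 + (1 + 3512)*(7 + 770884))/(1 + 3512)) - 663112 = (-616748 + (36 + 878 + 3513*770891)/3513) - 663112 = (-616748 + (36 + 878 + 2708140083)/3513) - 663112 = (-616748 + (1/3513)*2708140997) - 663112 = (-616748 + 2708140997/3513) - 663112 = 541505273/3513 - 663112 = -1788007183/3513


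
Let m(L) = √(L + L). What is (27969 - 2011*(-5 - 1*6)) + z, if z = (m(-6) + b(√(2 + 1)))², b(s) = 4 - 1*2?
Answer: 50082 + 8*I*√3 ≈ 50082.0 + 13.856*I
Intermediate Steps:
m(L) = √2*√L (m(L) = √(2*L) = √2*√L)
b(s) = 2 (b(s) = 4 - 2 = 2)
z = (2 + 2*I*√3)² (z = (√2*√(-6) + 2)² = (√2*(I*√6) + 2)² = (2*I*√3 + 2)² = (2 + 2*I*√3)² ≈ -8.0 + 13.856*I)
(27969 - 2011*(-5 - 1*6)) + z = (27969 - 2011*(-5 - 1*6)) + (-8 + 8*I*√3) = (27969 - 2011*(-5 - 6)) + (-8 + 8*I*√3) = (27969 - 2011*(-11)) + (-8 + 8*I*√3) = (27969 + 22121) + (-8 + 8*I*√3) = 50090 + (-8 + 8*I*√3) = 50082 + 8*I*√3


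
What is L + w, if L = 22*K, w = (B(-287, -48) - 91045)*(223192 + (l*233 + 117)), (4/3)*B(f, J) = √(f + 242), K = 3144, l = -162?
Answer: -16894514167 + 1670067*I*√5/4 ≈ -1.6895e+10 + 9.336e+5*I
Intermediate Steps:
B(f, J) = 3*√(242 + f)/4 (B(f, J) = 3*√(f + 242)/4 = 3*√(242 + f)/4)
w = -16894583335 + 1670067*I*√5/4 (w = (3*√(242 - 287)/4 - 91045)*(223192 + (-162*233 + 117)) = (3*√(-45)/4 - 91045)*(223192 + (-37746 + 117)) = (3*(3*I*√5)/4 - 91045)*(223192 - 37629) = (9*I*√5/4 - 91045)*185563 = (-91045 + 9*I*√5/4)*185563 = -16894583335 + 1670067*I*√5/4 ≈ -1.6895e+10 + 9.336e+5*I)
L = 69168 (L = 22*3144 = 69168)
L + w = 69168 + (-16894583335 + 1670067*I*√5/4) = -16894514167 + 1670067*I*√5/4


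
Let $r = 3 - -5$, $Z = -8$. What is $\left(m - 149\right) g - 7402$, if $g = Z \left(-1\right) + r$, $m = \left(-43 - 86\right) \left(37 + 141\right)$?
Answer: $-377178$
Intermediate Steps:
$r = 8$ ($r = 3 + 5 = 8$)
$m = -22962$ ($m = \left(-129\right) 178 = -22962$)
$g = 16$ ($g = \left(-8\right) \left(-1\right) + 8 = 8 + 8 = 16$)
$\left(m - 149\right) g - 7402 = \left(-22962 - 149\right) 16 - 7402 = \left(-23111\right) 16 - 7402 = -369776 - 7402 = -377178$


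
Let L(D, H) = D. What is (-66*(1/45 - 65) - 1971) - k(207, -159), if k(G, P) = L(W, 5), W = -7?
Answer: 34868/15 ≈ 2324.5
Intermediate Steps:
k(G, P) = -7
(-66*(1/45 - 65) - 1971) - k(207, -159) = (-66*(1/45 - 65) - 1971) - 1*(-7) = (-66*(1/45 - 65) - 1971) + 7 = (-66*(-2924/45) - 1971) + 7 = (64328/15 - 1971) + 7 = 34763/15 + 7 = 34868/15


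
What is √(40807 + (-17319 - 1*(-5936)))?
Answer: 4*√1839 ≈ 171.53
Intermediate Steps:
√(40807 + (-17319 - 1*(-5936))) = √(40807 + (-17319 + 5936)) = √(40807 - 11383) = √29424 = 4*√1839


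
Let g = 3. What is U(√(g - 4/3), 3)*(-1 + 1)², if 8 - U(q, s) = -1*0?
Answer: 0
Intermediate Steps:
U(q, s) = 8 (U(q, s) = 8 - (-1)*0 = 8 - 1*0 = 8 + 0 = 8)
U(√(g - 4/3), 3)*(-1 + 1)² = 8*(-1 + 1)² = 8*0² = 8*0 = 0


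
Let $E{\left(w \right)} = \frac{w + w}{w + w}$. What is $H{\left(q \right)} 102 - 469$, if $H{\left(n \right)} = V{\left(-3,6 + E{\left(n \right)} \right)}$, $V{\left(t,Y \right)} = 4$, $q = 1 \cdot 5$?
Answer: $-61$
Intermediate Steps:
$E{\left(w \right)} = 1$ ($E{\left(w \right)} = \frac{2 w}{2 w} = 2 w \frac{1}{2 w} = 1$)
$q = 5$
$H{\left(n \right)} = 4$
$H{\left(q \right)} 102 - 469 = 4 \cdot 102 - 469 = 408 - 469 = -61$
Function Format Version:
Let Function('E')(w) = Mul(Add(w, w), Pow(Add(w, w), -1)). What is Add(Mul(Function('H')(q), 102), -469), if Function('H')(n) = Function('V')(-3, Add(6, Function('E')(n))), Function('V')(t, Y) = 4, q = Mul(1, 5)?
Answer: -61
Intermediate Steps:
Function('E')(w) = 1 (Function('E')(w) = Mul(Mul(2, w), Pow(Mul(2, w), -1)) = Mul(Mul(2, w), Mul(Rational(1, 2), Pow(w, -1))) = 1)
q = 5
Function('H')(n) = 4
Add(Mul(Function('H')(q), 102), -469) = Add(Mul(4, 102), -469) = Add(408, -469) = -61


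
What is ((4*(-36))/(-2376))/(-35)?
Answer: -2/1155 ≈ -0.0017316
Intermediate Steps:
((4*(-36))/(-2376))/(-35) = -144*(-1/2376)*(-1/35) = (2/33)*(-1/35) = -2/1155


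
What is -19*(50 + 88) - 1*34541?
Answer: -37163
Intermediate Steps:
-19*(50 + 88) - 1*34541 = -19*138 - 34541 = -2622 - 34541 = -37163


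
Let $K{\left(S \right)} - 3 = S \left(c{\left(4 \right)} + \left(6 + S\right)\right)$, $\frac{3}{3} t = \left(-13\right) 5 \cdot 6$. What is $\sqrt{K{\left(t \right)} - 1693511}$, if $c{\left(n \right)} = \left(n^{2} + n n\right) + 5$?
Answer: $i \sqrt{1558178} \approx 1248.3 i$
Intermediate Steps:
$c{\left(n \right)} = 5 + 2 n^{2}$ ($c{\left(n \right)} = \left(n^{2} + n^{2}\right) + 5 = 2 n^{2} + 5 = 5 + 2 n^{2}$)
$t = -390$ ($t = \left(-13\right) 5 \cdot 6 = \left(-65\right) 6 = -390$)
$K{\left(S \right)} = 3 + S \left(43 + S\right)$ ($K{\left(S \right)} = 3 + S \left(\left(5 + 2 \cdot 4^{2}\right) + \left(6 + S\right)\right) = 3 + S \left(\left(5 + 2 \cdot 16\right) + \left(6 + S\right)\right) = 3 + S \left(\left(5 + 32\right) + \left(6 + S\right)\right) = 3 + S \left(37 + \left(6 + S\right)\right) = 3 + S \left(43 + S\right)$)
$\sqrt{K{\left(t \right)} - 1693511} = \sqrt{\left(3 + \left(-390\right)^{2} + 43 \left(-390\right)\right) - 1693511} = \sqrt{\left(3 + 152100 - 16770\right) - 1693511} = \sqrt{135333 - 1693511} = \sqrt{-1558178} = i \sqrt{1558178}$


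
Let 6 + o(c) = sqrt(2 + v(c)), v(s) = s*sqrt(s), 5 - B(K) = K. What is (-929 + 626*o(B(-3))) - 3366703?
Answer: -3371388 + 626*sqrt(2 + 16*sqrt(2)) ≈ -3.3683e+6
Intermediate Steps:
B(K) = 5 - K
v(s) = s**(3/2)
o(c) = -6 + sqrt(2 + c**(3/2))
(-929 + 626*o(B(-3))) - 3366703 = (-929 + 626*(-6 + sqrt(2 + (5 - 1*(-3))**(3/2)))) - 3366703 = (-929 + 626*(-6 + sqrt(2 + (5 + 3)**(3/2)))) - 3366703 = (-929 + 626*(-6 + sqrt(2 + 8**(3/2)))) - 3366703 = (-929 + 626*(-6 + sqrt(2 + 16*sqrt(2)))) - 3366703 = (-929 + (-3756 + 626*sqrt(2 + 16*sqrt(2)))) - 3366703 = (-4685 + 626*sqrt(2 + 16*sqrt(2))) - 3366703 = -3371388 + 626*sqrt(2 + 16*sqrt(2))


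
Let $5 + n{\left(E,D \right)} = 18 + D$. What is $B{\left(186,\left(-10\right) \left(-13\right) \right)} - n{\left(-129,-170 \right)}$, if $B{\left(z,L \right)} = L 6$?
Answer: $937$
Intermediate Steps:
$n{\left(E,D \right)} = 13 + D$ ($n{\left(E,D \right)} = -5 + \left(18 + D\right) = 13 + D$)
$B{\left(z,L \right)} = 6 L$
$B{\left(186,\left(-10\right) \left(-13\right) \right)} - n{\left(-129,-170 \right)} = 6 \left(\left(-10\right) \left(-13\right)\right) - \left(13 - 170\right) = 6 \cdot 130 - -157 = 780 + 157 = 937$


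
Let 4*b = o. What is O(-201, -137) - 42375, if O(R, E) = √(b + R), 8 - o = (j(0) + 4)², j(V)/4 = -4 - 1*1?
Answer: -42375 + I*√263 ≈ -42375.0 + 16.217*I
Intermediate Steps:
j(V) = -20 (j(V) = 4*(-4 - 1*1) = 4*(-4 - 1) = 4*(-5) = -20)
o = -248 (o = 8 - (-20 + 4)² = 8 - 1*(-16)² = 8 - 1*256 = 8 - 256 = -248)
b = -62 (b = (¼)*(-248) = -62)
O(R, E) = √(-62 + R)
O(-201, -137) - 42375 = √(-62 - 201) - 42375 = √(-263) - 42375 = I*√263 - 42375 = -42375 + I*√263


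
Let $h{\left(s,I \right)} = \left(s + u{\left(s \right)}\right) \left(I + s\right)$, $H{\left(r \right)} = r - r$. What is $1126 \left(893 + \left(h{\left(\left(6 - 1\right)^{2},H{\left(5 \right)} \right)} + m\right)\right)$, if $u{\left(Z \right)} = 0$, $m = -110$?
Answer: $1585408$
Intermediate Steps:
$H{\left(r \right)} = 0$
$h{\left(s,I \right)} = s \left(I + s\right)$ ($h{\left(s,I \right)} = \left(s + 0\right) \left(I + s\right) = s \left(I + s\right)$)
$1126 \left(893 + \left(h{\left(\left(6 - 1\right)^{2},H{\left(5 \right)} \right)} + m\right)\right) = 1126 \left(893 - \left(110 - \left(6 - 1\right)^{2} \left(0 + \left(6 - 1\right)^{2}\right)\right)\right) = 1126 \left(893 - \left(110 - 5^{2} \left(0 + 5^{2}\right)\right)\right) = 1126 \left(893 - \left(110 - 25 \left(0 + 25\right)\right)\right) = 1126 \left(893 + \left(25 \cdot 25 - 110\right)\right) = 1126 \left(893 + \left(625 - 110\right)\right) = 1126 \left(893 + 515\right) = 1126 \cdot 1408 = 1585408$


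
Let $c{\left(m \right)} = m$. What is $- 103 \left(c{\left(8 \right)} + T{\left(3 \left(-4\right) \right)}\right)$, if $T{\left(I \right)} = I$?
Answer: $412$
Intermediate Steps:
$- 103 \left(c{\left(8 \right)} + T{\left(3 \left(-4\right) \right)}\right) = - 103 \left(8 + 3 \left(-4\right)\right) = - 103 \left(8 - 12\right) = \left(-103\right) \left(-4\right) = 412$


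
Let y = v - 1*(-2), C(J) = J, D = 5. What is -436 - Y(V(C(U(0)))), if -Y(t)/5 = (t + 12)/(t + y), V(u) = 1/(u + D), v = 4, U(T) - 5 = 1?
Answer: -28547/67 ≈ -426.07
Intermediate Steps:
U(T) = 6 (U(T) = 5 + 1 = 6)
y = 6 (y = 4 - 1*(-2) = 4 + 2 = 6)
V(u) = 1/(5 + u) (V(u) = 1/(u + 5) = 1/(5 + u))
Y(t) = -5*(12 + t)/(6 + t) (Y(t) = -5*(t + 12)/(t + 6) = -5*(12 + t)/(6 + t))
-436 - Y(V(C(U(0)))) = -436 - 5*(-12 - 1/(5 + 6))/(6 + 1/(5 + 6)) = -436 - 5*(-12 - 1/11)/(6 + 1/11) = -436 - 5*(-12 - 1*1/11)/(6 + 1/11) = -436 - 5*(-12 - 1/11)/67/11 = -436 - 5*11*(-133)/(67*11) = -436 - 1*(-665/67) = -436 + 665/67 = -28547/67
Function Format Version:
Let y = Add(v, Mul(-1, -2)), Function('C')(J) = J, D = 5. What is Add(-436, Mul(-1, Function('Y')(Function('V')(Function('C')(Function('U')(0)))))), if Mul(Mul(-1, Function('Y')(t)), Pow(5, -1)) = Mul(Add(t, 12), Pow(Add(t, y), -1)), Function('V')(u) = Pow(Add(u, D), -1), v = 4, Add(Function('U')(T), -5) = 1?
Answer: Rational(-28547, 67) ≈ -426.07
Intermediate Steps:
Function('U')(T) = 6 (Function('U')(T) = Add(5, 1) = 6)
y = 6 (y = Add(4, Mul(-1, -2)) = Add(4, 2) = 6)
Function('V')(u) = Pow(Add(5, u), -1) (Function('V')(u) = Pow(Add(u, 5), -1) = Pow(Add(5, u), -1))
Function('Y')(t) = Mul(-5, Pow(Add(6, t), -1), Add(12, t)) (Function('Y')(t) = Mul(-5, Mul(Add(t, 12), Pow(Add(t, 6), -1))) = Mul(-5, Mul(Add(12, t), Pow(Add(6, t), -1))) = Mul(-5, Mul(Pow(Add(6, t), -1), Add(12, t))) = Mul(-5, Pow(Add(6, t), -1), Add(12, t)))
Add(-436, Mul(-1, Function('Y')(Function('V')(Function('C')(Function('U')(0)))))) = Add(-436, Mul(-1, Mul(5, Pow(Add(6, Pow(Add(5, 6), -1)), -1), Add(-12, Mul(-1, Pow(Add(5, 6), -1)))))) = Add(-436, Mul(-1, Mul(5, Pow(Add(6, Pow(11, -1)), -1), Add(-12, Mul(-1, Pow(11, -1)))))) = Add(-436, Mul(-1, Mul(5, Pow(Add(6, Rational(1, 11)), -1), Add(-12, Mul(-1, Rational(1, 11)))))) = Add(-436, Mul(-1, Mul(5, Pow(Rational(67, 11), -1), Add(-12, Rational(-1, 11))))) = Add(-436, Mul(-1, Mul(5, Rational(11, 67), Rational(-133, 11)))) = Add(-436, Mul(-1, Rational(-665, 67))) = Add(-436, Rational(665, 67)) = Rational(-28547, 67)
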